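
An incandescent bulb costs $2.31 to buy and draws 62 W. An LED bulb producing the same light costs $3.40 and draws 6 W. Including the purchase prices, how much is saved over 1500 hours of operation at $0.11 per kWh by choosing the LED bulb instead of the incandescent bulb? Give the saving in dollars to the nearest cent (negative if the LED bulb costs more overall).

$8.15

incandescent bulb: $2.31 + (62/1000) kW × 1500 h × $0.11 = $2.31 + $10.23 = $12.54
LED bulb: $3.40 + (6/1000) kW × 1500 h × $0.11 = $3.40 + $0.99 = $4.39
Saving = $12.54 − $4.39 = $8.15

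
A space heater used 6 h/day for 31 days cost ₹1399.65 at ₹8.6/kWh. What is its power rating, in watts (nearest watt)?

Energy = ₹1399.65 ÷ ₹8.6/kWh = 162.75 kWh
Runtime = 6 h/day × 31 days = 186 h
Power = 162.75 kWh ÷ 186 h = 0.875 kW = 875 W

875 W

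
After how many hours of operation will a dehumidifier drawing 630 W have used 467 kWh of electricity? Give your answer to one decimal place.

741.3 h

Hours = 467 kWh ÷ 0.63 kW = 741.3 h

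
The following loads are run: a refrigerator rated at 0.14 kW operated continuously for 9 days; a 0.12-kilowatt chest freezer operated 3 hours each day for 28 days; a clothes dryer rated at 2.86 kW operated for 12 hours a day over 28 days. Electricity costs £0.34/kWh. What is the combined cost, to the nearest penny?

refrigerator: Runtime = 24 h × 9 = 216 h
refrigerator: 0.14 kW × 216 h = 30.24 kWh
chest freezer: Runtime = 3 h/day × 28 days = 84 h
chest freezer: 0.12 kW × 84 h = 10.08 kWh
clothes dryer: Runtime = 12 h/day × 28 days = 336 h
clothes dryer: 2.86 kW × 336 h = 960.96 kWh
Total energy = 1001.28 kWh
Cost = 1001.28 × £0.34 = £340.44

£340.44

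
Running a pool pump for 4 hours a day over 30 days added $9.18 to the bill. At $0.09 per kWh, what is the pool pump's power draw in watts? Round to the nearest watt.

850 W

Energy = $9.18 ÷ $0.09/kWh = 102 kWh
Runtime = 4 h/day × 30 days = 120 h
Power = 102 kWh ÷ 120 h = 0.85 kW = 850 W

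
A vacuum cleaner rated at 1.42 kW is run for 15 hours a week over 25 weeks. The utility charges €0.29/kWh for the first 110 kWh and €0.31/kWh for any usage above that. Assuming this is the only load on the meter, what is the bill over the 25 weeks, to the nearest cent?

Runtime = 15 h/week × 25 weeks = 375 h
Energy = 1.42 kW × 375 h = 532.5 kWh
Tier 1 (0–110 kWh): 110 × €0.29 = €31.9
Above 110 kWh: 422.5 × €0.31 = €130.975
Bill = €162.88

€162.88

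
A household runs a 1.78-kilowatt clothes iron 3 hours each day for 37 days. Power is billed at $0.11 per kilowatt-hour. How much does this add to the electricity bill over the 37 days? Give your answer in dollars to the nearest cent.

$21.73

Runtime = 3 h/day × 37 days = 111 h
Energy = 1.78 kW × 111 h = 197.58 kWh
Cost = 197.58 kWh × $0.11/kWh = $21.73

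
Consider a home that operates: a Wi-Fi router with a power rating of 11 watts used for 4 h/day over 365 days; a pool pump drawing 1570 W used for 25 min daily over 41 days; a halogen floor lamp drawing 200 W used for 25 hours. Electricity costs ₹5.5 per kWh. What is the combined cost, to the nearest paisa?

₹263.34

Wi-Fi router: Runtime = 4 h/day × 365 days = 1460 h
Wi-Fi router: 0.011 kW × 1460 h = 16.06 kWh
pool pump: Runtime = 25 min × 41 = 1025 min = 17.083333… h
pool pump: 1.57 kW × 17.083333… h = 26.820833… kWh
halogen floor lamp: 0.2 kW × 25 h = 5 kWh
Total energy = 47.880833… kWh
Cost = 47.880833… × ₹5.5 = ₹263.34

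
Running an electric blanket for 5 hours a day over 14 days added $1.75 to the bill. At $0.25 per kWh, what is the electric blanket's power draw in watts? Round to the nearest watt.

Energy = $1.75 ÷ $0.25/kWh = 7 kWh
Runtime = 5 h/day × 14 days = 70 h
Power = 7 kWh ÷ 70 h = 0.1 kW = 100 W

100 W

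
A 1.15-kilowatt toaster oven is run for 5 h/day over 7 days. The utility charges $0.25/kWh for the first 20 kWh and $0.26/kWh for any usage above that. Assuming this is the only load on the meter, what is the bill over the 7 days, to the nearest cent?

$10.27

Runtime = 5 h/day × 7 days = 35 h
Energy = 1.15 kW × 35 h = 40.25 kWh
Tier 1 (0–20 kWh): 20 × $0.25 = $5
Above 20 kWh: 20.25 × $0.26 = $5.265
Bill = $10.27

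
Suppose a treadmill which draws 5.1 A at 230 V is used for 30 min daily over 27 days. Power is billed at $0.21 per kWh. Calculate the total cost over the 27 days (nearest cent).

Power = 5.1 A × 230 V = 1173 W = 1.173 kW
Runtime = 30 min × 27 = 810 min = 13.5 h
Energy = 1.173 kW × 13.5 h = 15.8355 kWh
Cost = 15.8355 kWh × $0.21/kWh = $3.33

$3.33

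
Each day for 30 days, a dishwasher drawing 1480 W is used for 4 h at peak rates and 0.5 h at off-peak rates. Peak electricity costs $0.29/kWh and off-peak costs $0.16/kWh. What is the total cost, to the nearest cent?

$55.06

Peak energy = 1.48 kW × 4 h × 30 = 177.6 kWh
Off-peak energy = 1.48 kW × 0.5 h × 30 = 22.2 kWh
Cost = 177.6 × $0.29 + 22.2 × $0.16 = $51.504 + $3.552 = $55.06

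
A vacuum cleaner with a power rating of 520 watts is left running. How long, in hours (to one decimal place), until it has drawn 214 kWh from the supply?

411.5 h

Hours = 214 kWh ÷ 0.52 kW = 411.5 h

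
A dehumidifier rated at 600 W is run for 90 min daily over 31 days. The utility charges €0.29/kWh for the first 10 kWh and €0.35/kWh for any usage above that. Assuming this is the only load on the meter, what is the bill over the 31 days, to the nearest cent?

Runtime = 90 min × 31 = 2790 min = 46.5 h
Energy = 0.6 kW × 46.5 h = 27.9 kWh
Tier 1 (0–10 kWh): 10 × €0.29 = €2.9
Above 10 kWh: 17.9 × €0.35 = €6.265
Bill = €9.17

€9.17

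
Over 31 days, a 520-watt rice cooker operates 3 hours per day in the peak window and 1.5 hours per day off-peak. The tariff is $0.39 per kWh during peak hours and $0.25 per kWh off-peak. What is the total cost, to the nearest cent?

Peak energy = 0.52 kW × 3 h × 31 = 48.36 kWh
Off-peak energy = 0.52 kW × 1.5 h × 31 = 24.18 kWh
Cost = 48.36 × $0.39 + 24.18 × $0.25 = $18.8604 + $6.045 = $24.91

$24.91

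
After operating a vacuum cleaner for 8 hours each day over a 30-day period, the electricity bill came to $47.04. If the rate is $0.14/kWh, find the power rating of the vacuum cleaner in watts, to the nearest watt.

1400 W

Energy = $47.04 ÷ $0.14/kWh = 336 kWh
Runtime = 8 h/day × 30 days = 240 h
Power = 336 kWh ÷ 240 h = 1.4 kW = 1400 W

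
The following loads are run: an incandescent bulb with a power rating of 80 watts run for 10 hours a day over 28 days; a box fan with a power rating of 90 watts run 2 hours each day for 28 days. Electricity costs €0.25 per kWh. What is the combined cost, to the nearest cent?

incandescent bulb: Runtime = 10 h/day × 28 days = 280 h
incandescent bulb: 0.08 kW × 280 h = 22.4 kWh
box fan: Runtime = 2 h/day × 28 days = 56 h
box fan: 0.09 kW × 56 h = 5.04 kWh
Total energy = 27.44 kWh
Cost = 27.44 × €0.25 = €6.86

€6.86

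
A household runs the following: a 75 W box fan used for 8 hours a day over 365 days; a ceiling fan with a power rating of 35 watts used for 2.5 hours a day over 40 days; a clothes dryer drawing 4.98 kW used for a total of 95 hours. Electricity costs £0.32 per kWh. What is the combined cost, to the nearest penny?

box fan: Runtime = 8 h/day × 365 days = 2920 h
box fan: 0.075 kW × 2920 h = 219 kWh
ceiling fan: Runtime = 2.5 h/day × 40 days = 100 h
ceiling fan: 0.035 kW × 100 h = 3.5 kWh
clothes dryer: 4.98 kW × 95 h = 473.1 kWh
Total energy = 695.6 kWh
Cost = 695.6 × £0.32 = £222.59

£222.59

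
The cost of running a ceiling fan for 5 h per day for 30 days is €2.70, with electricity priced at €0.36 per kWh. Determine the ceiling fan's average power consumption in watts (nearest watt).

50 W

Energy = €2.70 ÷ €0.36/kWh = 7.5 kWh
Runtime = 5 h/day × 30 days = 150 h
Power = 7.5 kWh ÷ 150 h = 0.05 kW = 50 W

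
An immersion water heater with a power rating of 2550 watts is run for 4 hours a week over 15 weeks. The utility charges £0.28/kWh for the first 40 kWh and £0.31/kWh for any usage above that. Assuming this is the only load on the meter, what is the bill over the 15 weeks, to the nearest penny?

Runtime = 4 h/week × 15 weeks = 60 h
Energy = 2.55 kW × 60 h = 153 kWh
Tier 1 (0–40 kWh): 40 × £0.28 = £11.2
Above 40 kWh: 113 × £0.31 = £35.03
Bill = £46.23

£46.23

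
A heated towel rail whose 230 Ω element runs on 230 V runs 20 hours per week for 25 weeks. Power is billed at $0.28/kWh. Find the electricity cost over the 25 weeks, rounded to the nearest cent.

Power = V²/R = 230²/230 = 230 W = 0.23 kW
Runtime = 20 h/week × 25 weeks = 500 h
Energy = 0.23 kW × 500 h = 115 kWh
Cost = 115 kWh × $0.28/kWh = $32.20

$32.20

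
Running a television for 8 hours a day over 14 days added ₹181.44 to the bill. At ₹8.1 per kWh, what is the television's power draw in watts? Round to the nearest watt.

200 W

Energy = ₹181.44 ÷ ₹8.1/kWh = 22.4 kWh
Runtime = 8 h/day × 14 days = 112 h
Power = 22.4 kWh ÷ 112 h = 0.2 kW = 200 W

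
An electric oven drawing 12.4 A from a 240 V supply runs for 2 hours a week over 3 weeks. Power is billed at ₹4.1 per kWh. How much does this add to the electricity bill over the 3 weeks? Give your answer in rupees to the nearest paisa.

₹73.21

Power = 12.4 A × 240 V = 2976 W = 2.976 kW
Runtime = 2 h/week × 3 weeks = 6 h
Energy = 2.976 kW × 6 h = 17.856 kWh
Cost = 17.856 kWh × ₹4.1/kWh = ₹73.21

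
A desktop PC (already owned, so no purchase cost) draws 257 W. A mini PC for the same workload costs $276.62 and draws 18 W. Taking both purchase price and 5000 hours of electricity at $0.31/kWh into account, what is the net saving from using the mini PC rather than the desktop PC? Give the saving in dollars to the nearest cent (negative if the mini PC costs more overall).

desktop PC: $0.00 + (257/1000) kW × 5000 h × $0.31 = $0.00 + $398.35 = $398.35
mini PC: $276.62 + (18/1000) kW × 5000 h × $0.31 = $276.62 + $27.9 = $304.52
Saving = $398.35 − $304.52 = $93.83

$93.83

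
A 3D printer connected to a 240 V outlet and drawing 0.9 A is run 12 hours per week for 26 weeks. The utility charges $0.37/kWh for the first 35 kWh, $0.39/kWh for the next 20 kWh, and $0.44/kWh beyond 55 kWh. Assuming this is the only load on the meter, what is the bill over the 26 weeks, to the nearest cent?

$26.20

Power = 0.9 A × 240 V = 216 W = 0.216 kW
Runtime = 12 h/week × 26 weeks = 312 h
Energy = 0.216 kW × 312 h = 67.392 kWh
Tier 1 (0–35 kWh): 35 × $0.37 = $12.95
Tier 2 (35–55 kWh): 20 × $0.39 = $7.8
Above 55 kWh: 12.392 × $0.44 = $5.45248
Bill = $26.20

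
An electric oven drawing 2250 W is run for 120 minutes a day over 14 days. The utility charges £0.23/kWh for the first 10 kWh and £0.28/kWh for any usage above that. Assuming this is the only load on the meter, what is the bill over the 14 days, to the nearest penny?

£17.14

Runtime = 120 min × 14 = 1680 min = 28 h
Energy = 2.25 kW × 28 h = 63 kWh
Tier 1 (0–10 kWh): 10 × £0.23 = £2.3
Above 10 kWh: 53 × £0.28 = £14.84
Bill = £17.14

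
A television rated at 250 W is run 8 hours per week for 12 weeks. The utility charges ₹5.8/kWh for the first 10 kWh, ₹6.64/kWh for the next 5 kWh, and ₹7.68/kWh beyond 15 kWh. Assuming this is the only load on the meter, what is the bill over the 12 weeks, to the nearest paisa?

₹160.32

Runtime = 8 h/week × 12 weeks = 96 h
Energy = 0.25 kW × 96 h = 24 kWh
Tier 1 (0–10 kWh): 10 × ₹5.8 = ₹58
Tier 2 (10–15 kWh): 5 × ₹6.64 = ₹33.2
Above 15 kWh: 9 × ₹7.68 = ₹69.12
Bill = ₹160.32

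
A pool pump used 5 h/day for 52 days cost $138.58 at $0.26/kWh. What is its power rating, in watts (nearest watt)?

Energy = $138.58 ÷ $0.26/kWh = 533 kWh
Runtime = 5 h/day × 52 days = 260 h
Power = 533 kWh ÷ 260 h = 2.05 kW = 2050 W

2050 W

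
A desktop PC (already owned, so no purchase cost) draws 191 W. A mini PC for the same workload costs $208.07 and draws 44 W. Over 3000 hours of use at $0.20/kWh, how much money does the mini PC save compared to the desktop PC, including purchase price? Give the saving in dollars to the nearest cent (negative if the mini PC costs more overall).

desktop PC: $0.00 + (191/1000) kW × 3000 h × $0.20 = $0.00 + $114.6 = $114.6
mini PC: $208.07 + (44/1000) kW × 3000 h × $0.20 = $208.07 + $26.4 = $234.47
Saving = $114.6 − $234.47 = −$119.87

-$119.87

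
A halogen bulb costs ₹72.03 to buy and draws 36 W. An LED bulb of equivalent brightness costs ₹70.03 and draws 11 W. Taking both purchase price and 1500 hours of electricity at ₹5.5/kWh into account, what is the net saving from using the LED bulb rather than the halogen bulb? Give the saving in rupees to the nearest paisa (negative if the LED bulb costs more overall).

halogen bulb: ₹72.03 + (36/1000) kW × 1500 h × ₹5.5 = ₹72.03 + ₹297 = ₹369.03
LED bulb: ₹70.03 + (11/1000) kW × 1500 h × ₹5.5 = ₹70.03 + ₹90.75 = ₹160.78
Saving = ₹369.03 − ₹160.78 = ₹208.25

₹208.25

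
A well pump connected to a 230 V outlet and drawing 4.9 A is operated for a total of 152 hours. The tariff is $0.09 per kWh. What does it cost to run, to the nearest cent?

Power = 4.9 A × 230 V = 1127 W = 1.127 kW
Energy = 1.127 kW × 152 h = 171.304 kWh
Cost = 171.304 kWh × $0.09/kWh = $15.42

$15.42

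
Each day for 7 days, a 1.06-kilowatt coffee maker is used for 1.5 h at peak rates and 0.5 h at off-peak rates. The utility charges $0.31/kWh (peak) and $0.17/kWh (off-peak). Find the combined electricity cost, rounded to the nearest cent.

$4.08

Peak energy = 1.06 kW × 1.5 h × 7 = 11.13 kWh
Off-peak energy = 1.06 kW × 0.5 h × 7 = 3.71 kWh
Cost = 11.13 × $0.31 + 3.71 × $0.17 = $3.4503 + $0.6307 = $4.08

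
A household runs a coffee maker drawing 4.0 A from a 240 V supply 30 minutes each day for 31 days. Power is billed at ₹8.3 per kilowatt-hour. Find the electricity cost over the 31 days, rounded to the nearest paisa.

₹123.50

Power = 4.0 A × 240 V = 960 W = 0.96 kW
Runtime = 30 min × 31 = 930 min = 15.5 h
Energy = 0.96 kW × 15.5 h = 14.88 kWh
Cost = 14.88 kWh × ₹8.3/kWh = ₹123.50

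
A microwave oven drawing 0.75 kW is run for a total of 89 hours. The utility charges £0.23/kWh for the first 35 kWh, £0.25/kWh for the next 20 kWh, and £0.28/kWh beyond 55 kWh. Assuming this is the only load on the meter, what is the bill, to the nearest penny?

Energy = 0.75 kW × 89 h = 66.75 kWh
Tier 1 (0–35 kWh): 35 × £0.23 = £8.05
Tier 2 (35–55 kWh): 20 × £0.25 = £5
Above 55 kWh: 11.75 × £0.28 = £3.29
Bill = £16.34

£16.34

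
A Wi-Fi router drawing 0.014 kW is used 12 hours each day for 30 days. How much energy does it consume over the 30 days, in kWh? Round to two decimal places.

Runtime = 12 h/day × 30 days = 360 h
Energy = 0.014 kW × 360 h = 5.04 kWh

5.04 kWh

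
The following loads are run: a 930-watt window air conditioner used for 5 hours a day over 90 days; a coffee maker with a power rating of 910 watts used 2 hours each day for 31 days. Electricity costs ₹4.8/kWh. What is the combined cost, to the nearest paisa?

₹2279.62

window air conditioner: Runtime = 5 h/day × 90 days = 450 h
window air conditioner: 0.93 kW × 450 h = 418.5 kWh
coffee maker: Runtime = 2 h/day × 31 days = 62 h
coffee maker: 0.91 kW × 62 h = 56.42 kWh
Total energy = 474.92 kWh
Cost = 474.92 × ₹4.8 = ₹2279.62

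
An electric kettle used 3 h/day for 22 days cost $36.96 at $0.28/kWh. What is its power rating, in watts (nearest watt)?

Energy = $36.96 ÷ $0.28/kWh = 132 kWh
Runtime = 3 h/day × 22 days = 66 h
Power = 132 kWh ÷ 66 h = 2 kW = 2000 W

2000 W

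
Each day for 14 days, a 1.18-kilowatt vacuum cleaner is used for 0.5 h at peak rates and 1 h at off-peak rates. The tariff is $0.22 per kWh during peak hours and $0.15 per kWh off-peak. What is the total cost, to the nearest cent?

$4.30

Peak energy = 1.18 kW × 0.5 h × 14 = 8.26 kWh
Off-peak energy = 1.18 kW × 1 h × 14 = 16.52 kWh
Cost = 8.26 × $0.22 + 16.52 × $0.15 = $1.8172 + $2.478 = $4.30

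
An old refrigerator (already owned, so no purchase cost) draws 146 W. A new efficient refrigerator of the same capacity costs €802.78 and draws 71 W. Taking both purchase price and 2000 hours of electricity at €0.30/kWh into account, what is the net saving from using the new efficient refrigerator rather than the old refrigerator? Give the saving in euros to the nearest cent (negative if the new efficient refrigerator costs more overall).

old refrigerator: €0.00 + (146/1000) kW × 2000 h × €0.30 = €0.00 + €87.6 = €87.6
new efficient refrigerator: €802.78 + (71/1000) kW × 2000 h × €0.30 = €802.78 + €42.6 = €845.38
Saving = €87.6 − €845.38 = −€757.78

-€757.78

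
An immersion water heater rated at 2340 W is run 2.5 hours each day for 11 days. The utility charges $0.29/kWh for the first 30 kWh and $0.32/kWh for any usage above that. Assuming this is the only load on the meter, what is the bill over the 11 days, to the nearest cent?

Runtime = 2.5 h/day × 11 days = 27.5 h
Energy = 2.34 kW × 27.5 h = 64.35 kWh
Tier 1 (0–30 kWh): 30 × $0.29 = $8.7
Above 30 kWh: 34.35 × $0.32 = $10.992
Bill = $19.69

$19.69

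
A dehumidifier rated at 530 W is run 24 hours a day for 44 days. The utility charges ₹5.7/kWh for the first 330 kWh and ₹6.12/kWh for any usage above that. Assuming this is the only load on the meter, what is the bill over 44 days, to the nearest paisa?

₹3286.64

Runtime = 24 h × 44 = 1056 h
Energy = 0.53 kW × 1056 h = 559.68 kWh
Tier 1 (0–330 kWh): 330 × ₹5.7 = ₹1881
Above 330 kWh: 229.68 × ₹6.12 = ₹1405.6416
Bill = ₹3286.64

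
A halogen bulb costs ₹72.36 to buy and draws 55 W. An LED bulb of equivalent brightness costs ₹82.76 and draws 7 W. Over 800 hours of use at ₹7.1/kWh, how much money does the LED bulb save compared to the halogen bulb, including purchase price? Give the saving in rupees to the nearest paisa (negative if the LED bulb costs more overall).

halogen bulb: ₹72.36 + (55/1000) kW × 800 h × ₹7.1 = ₹72.36 + ₹312.4 = ₹384.76
LED bulb: ₹82.76 + (7/1000) kW × 800 h × ₹7.1 = ₹82.76 + ₹39.76 = ₹122.52
Saving = ₹384.76 − ₹122.52 = ₹262.24

₹262.24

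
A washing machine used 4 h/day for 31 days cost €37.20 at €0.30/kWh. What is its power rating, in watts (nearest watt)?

Energy = €37.20 ÷ €0.30/kWh = 124 kWh
Runtime = 4 h/day × 31 days = 124 h
Power = 124 kWh ÷ 124 h = 1 kW = 1000 W

1000 W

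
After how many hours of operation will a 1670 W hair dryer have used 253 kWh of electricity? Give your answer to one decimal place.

Hours = 253 kWh ÷ 1.67 kW = 151.5 h

151.5 h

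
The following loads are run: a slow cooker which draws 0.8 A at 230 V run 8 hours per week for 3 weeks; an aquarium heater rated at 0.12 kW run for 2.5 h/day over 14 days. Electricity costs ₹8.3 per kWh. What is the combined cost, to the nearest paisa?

slow cooker: Power = 0.8 A × 230 V = 184 W = 0.184 kW
slow cooker: Runtime = 8 h/week × 3 weeks = 24 h
slow cooker: 0.184 kW × 24 h = 4.416 kWh
aquarium heater: Runtime = 2.5 h/day × 14 days = 35 h
aquarium heater: 0.12 kW × 35 h = 4.2 kWh
Total energy = 8.616 kWh
Cost = 8.616 × ₹8.3 = ₹71.51

₹71.51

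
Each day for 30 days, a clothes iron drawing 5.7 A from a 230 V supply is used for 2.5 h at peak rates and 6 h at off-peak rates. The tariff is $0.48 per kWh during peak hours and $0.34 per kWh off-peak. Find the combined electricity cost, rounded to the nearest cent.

$127.43

Power = 5.7 A × 230 V = 1311 W = 1.311 kW
Peak energy = 1.311 kW × 2.5 h × 30 = 98.325 kWh
Off-peak energy = 1.311 kW × 6 h × 30 = 235.98 kWh
Cost = 98.325 × $0.48 + 235.98 × $0.34 = $47.196 + $80.2332 = $127.43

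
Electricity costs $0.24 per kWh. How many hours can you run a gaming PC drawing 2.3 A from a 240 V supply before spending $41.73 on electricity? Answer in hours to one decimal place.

Power = 2.3 A × 240 V = 552 W = 0.552 kW
Energy available = $41.73 ÷ $0.24/kWh = 173.875 kWh
Hours = 173.875 kWh ÷ 0.552 kW = 315.0 h

315.0 h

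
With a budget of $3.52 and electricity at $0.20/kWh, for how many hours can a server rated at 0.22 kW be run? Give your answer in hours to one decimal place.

Energy available = $3.52 ÷ $0.20/kWh = 17.6 kWh
Hours = 17.6 kWh ÷ 0.22 kW = 80.0 h

80.0 h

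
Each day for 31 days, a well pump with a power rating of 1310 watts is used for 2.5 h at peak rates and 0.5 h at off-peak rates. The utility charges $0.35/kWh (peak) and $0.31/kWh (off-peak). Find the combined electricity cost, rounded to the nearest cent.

$41.83

Peak energy = 1.31 kW × 2.5 h × 31 = 101.525 kWh
Off-peak energy = 1.31 kW × 0.5 h × 31 = 20.305 kWh
Cost = 101.525 × $0.35 + 20.305 × $0.31 = $35.53375 + $6.29455 = $41.83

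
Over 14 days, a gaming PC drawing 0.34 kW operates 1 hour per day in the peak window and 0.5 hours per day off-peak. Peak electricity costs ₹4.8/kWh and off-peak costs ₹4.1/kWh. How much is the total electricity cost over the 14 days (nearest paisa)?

Peak energy = 0.34 kW × 1 h × 14 = 4.76 kWh
Off-peak energy = 0.34 kW × 0.5 h × 14 = 2.38 kWh
Cost = 4.76 × ₹4.8 + 2.38 × ₹4.1 = ₹22.848 + ₹9.758 = ₹32.61

₹32.61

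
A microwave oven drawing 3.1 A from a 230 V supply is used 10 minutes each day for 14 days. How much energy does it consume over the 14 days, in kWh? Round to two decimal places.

Power = 3.1 A × 230 V = 713 W = 0.713 kW
Runtime = 10 min × 14 = 140 min = 2.333333… h
Energy = 0.713 kW × 2.333333… h = 1.663666… kWh ≈ 1.66 kWh

1.66 kWh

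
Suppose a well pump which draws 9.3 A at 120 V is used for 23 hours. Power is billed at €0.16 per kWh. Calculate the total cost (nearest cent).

€4.11

Power = 9.3 A × 120 V = 1116 W = 1.116 kW
Energy = 1.116 kW × 23 h = 25.668 kWh
Cost = 25.668 kWh × €0.16/kWh = €4.11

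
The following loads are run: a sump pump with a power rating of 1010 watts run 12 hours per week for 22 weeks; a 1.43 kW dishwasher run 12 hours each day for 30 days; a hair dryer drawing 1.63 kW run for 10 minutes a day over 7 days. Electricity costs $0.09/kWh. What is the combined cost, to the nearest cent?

sump pump: Runtime = 12 h/week × 22 weeks = 264 h
sump pump: 1.01 kW × 264 h = 266.64 kWh
dishwasher: Runtime = 12 h/day × 30 days = 360 h
dishwasher: 1.43 kW × 360 h = 514.8 kWh
hair dryer: Runtime = 10 min × 7 = 70 min = 1.166666… h
hair dryer: 1.63 kW × 1.166666… h = 1.901666… kWh
Total energy = 783.341666… kWh
Cost = 783.341666… × $0.09 = $70.50

$70.50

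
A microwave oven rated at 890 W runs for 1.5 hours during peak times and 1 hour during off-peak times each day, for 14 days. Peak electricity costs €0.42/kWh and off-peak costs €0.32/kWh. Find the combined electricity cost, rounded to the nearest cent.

€11.84

Peak energy = 0.89 kW × 1.5 h × 14 = 18.69 kWh
Off-peak energy = 0.89 kW × 1 h × 14 = 12.46 kWh
Cost = 18.69 × €0.42 + 12.46 × €0.32 = €7.8498 + €3.9872 = €11.84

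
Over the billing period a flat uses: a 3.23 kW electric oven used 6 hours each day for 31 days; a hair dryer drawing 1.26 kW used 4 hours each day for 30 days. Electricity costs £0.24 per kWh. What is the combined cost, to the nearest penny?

£180.48

electric oven: Runtime = 6 h/day × 31 days = 186 h
electric oven: 3.23 kW × 186 h = 600.78 kWh
hair dryer: Runtime = 4 h/day × 30 days = 120 h
hair dryer: 1.26 kW × 120 h = 151.2 kWh
Total energy = 751.98 kWh
Cost = 751.98 × £0.24 = £180.48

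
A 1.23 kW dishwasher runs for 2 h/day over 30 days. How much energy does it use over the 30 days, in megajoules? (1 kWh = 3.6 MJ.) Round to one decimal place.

265.7 MJ

Runtime = 2 h/day × 30 days = 60 h
Energy = 1.23 kW × 60 h = 73.8 kWh
= 73.8 × 3.6 MJ = 265.7 MJ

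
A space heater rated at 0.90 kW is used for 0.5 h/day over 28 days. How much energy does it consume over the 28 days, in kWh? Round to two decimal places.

12.60 kWh

Runtime = 0.5 h/day × 28 days = 14 h
Energy = 0.9 kW × 14 h = 12.6 kWh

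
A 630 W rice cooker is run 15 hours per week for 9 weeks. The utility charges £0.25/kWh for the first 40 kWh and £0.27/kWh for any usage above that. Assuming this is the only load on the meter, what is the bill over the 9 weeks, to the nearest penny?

£22.16

Runtime = 15 h/week × 9 weeks = 135 h
Energy = 0.63 kW × 135 h = 85.05 kWh
Tier 1 (0–40 kWh): 40 × £0.25 = £10
Above 40 kWh: 45.05 × £0.27 = £12.1635
Bill = £22.16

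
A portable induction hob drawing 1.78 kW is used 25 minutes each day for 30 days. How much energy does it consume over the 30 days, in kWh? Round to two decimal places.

22.25 kWh

Runtime = 25 min × 30 = 750 min = 12.5 h
Energy = 1.78 kW × 12.5 h = 22.25 kWh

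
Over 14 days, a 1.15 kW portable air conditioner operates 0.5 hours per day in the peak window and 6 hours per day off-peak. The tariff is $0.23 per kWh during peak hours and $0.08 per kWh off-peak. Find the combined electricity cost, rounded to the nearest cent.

$9.58

Peak energy = 1.15 kW × 0.5 h × 14 = 8.05 kWh
Off-peak energy = 1.15 kW × 6 h × 14 = 96.6 kWh
Cost = 8.05 × $0.23 + 96.6 × $0.08 = $1.8515 + $7.728 = $9.58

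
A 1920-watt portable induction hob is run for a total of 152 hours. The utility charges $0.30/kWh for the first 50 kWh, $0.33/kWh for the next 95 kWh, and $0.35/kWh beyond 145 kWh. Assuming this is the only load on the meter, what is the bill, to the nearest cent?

Energy = 1.92 kW × 152 h = 291.84 kWh
Tier 1 (0–50 kWh): 50 × $0.30 = $15
Tier 2 (50–145 kWh): 95 × $0.33 = $31.35
Above 145 kWh: 146.84 × $0.35 = $51.394
Bill = $97.74

$97.74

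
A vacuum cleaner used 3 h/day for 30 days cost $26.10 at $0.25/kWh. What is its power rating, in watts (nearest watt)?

1160 W

Energy = $26.10 ÷ $0.25/kWh = 104.4 kWh
Runtime = 3 h/day × 30 days = 90 h
Power = 104.4 kWh ÷ 90 h = 1.16 kW = 1160 W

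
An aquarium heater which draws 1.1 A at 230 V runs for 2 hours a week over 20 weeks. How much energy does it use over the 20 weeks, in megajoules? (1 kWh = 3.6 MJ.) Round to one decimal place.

36.4 MJ

Power = 1.1 A × 230 V = 253 W = 0.253 kW
Runtime = 2 h/week × 20 weeks = 40 h
Energy = 0.253 kW × 40 h = 10.12 kWh
= 10.12 × 3.6 MJ = 36.4 MJ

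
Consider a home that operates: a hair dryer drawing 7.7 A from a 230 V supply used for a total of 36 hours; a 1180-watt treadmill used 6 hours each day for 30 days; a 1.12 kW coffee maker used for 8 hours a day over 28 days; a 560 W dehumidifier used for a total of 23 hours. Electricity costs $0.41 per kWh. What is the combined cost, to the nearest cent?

hair dryer: Power = 7.7 A × 230 V = 1771 W = 1.771 kW
hair dryer: 1.771 kW × 36 h = 63.756 kWh
treadmill: Runtime = 6 h/day × 30 days = 180 h
treadmill: 1.18 kW × 180 h = 212.4 kWh
coffee maker: Runtime = 8 h/day × 28 days = 224 h
coffee maker: 1.12 kW × 224 h = 250.88 kWh
dehumidifier: 0.56 kW × 23 h = 12.88 kWh
Total energy = 539.916 kWh
Cost = 539.916 × $0.41 = $221.37

$221.37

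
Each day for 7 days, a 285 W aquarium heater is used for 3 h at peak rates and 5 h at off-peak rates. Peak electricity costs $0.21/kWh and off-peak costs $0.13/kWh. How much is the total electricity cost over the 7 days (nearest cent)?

Peak energy = 0.285 kW × 3 h × 7 = 5.985 kWh
Off-peak energy = 0.285 kW × 5 h × 7 = 9.975 kWh
Cost = 5.985 × $0.21 + 9.975 × $0.13 = $1.25685 + $1.29675 = $2.55

$2.55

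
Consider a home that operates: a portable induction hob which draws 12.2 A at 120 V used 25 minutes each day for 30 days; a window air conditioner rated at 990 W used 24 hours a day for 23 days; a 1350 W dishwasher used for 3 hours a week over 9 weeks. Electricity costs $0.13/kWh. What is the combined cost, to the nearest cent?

$78.16

portable induction hob: Power = 12.2 A × 120 V = 1464 W = 1.464 kW
portable induction hob: Runtime = 25 min × 30 = 750 min = 12.5 h
portable induction hob: 1.464 kW × 12.5 h = 18.3 kWh
window air conditioner: Runtime = 24 h × 23 = 552 h
window air conditioner: 0.99 kW × 552 h = 546.48 kWh
dishwasher: Runtime = 3 h/week × 9 weeks = 27 h
dishwasher: 1.35 kW × 27 h = 36.45 kWh
Total energy = 601.23 kWh
Cost = 601.23 × $0.13 = $78.16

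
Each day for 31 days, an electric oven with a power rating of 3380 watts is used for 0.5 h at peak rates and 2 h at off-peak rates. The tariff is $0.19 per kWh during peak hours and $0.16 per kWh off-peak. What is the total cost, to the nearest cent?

Peak energy = 3.38 kW × 0.5 h × 31 = 52.39 kWh
Off-peak energy = 3.38 kW × 2 h × 31 = 209.56 kWh
Cost = 52.39 × $0.19 + 209.56 × $0.16 = $9.9541 + $33.5296 = $43.48

$43.48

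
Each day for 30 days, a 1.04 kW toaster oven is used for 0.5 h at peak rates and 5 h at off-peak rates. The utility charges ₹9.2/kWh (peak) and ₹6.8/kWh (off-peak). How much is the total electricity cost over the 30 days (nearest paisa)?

Peak energy = 1.04 kW × 0.5 h × 30 = 15.6 kWh
Off-peak energy = 1.04 kW × 5 h × 30 = 156 kWh
Cost = 15.6 × ₹9.2 + 156 × ₹6.8 = ₹143.52 + ₹1060.8 = ₹1204.32

₹1204.32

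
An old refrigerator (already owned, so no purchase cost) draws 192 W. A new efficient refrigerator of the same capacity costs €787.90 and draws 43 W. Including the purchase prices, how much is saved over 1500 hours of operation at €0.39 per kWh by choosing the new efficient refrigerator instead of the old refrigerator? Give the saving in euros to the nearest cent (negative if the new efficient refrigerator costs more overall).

old refrigerator: €0.00 + (192/1000) kW × 1500 h × €0.39 = €0.00 + €112.32 = €112.32
new efficient refrigerator: €787.90 + (43/1000) kW × 1500 h × €0.39 = €787.90 + €25.155 = €813.055
Saving = €112.32 − €813.055 = −€700.735 → -€700.74

-€700.74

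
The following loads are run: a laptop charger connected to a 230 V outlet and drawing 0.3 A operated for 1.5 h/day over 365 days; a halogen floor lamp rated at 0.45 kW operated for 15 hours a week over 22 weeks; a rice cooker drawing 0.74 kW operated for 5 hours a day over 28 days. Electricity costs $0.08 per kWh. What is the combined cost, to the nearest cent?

laptop charger: Power = 0.3 A × 230 V = 69 W = 0.069 kW
laptop charger: Runtime = 1.5 h/day × 365 days = 547.5 h
laptop charger: 0.069 kW × 547.5 h = 37.7775 kWh
halogen floor lamp: Runtime = 15 h/week × 22 weeks = 330 h
halogen floor lamp: 0.45 kW × 330 h = 148.5 kWh
rice cooker: Runtime = 5 h/day × 28 days = 140 h
rice cooker: 0.74 kW × 140 h = 103.6 kWh
Total energy = 289.8775 kWh
Cost = 289.8775 × $0.08 = $23.19

$23.19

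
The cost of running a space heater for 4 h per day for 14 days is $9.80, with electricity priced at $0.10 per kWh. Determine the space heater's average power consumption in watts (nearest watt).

1750 W

Energy = $9.80 ÷ $0.10/kWh = 98 kWh
Runtime = 4 h/day × 14 days = 56 h
Power = 98 kWh ÷ 56 h = 1.75 kW = 1750 W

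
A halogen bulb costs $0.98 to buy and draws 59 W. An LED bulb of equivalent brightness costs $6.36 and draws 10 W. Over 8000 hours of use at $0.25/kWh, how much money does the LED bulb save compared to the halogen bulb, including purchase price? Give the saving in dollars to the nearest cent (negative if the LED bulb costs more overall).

$92.62

halogen bulb: $0.98 + (59/1000) kW × 8000 h × $0.25 = $0.98 + $118 = $118.98
LED bulb: $6.36 + (10/1000) kW × 8000 h × $0.25 = $6.36 + $20 = $26.36
Saving = $118.98 − $26.36 = $92.62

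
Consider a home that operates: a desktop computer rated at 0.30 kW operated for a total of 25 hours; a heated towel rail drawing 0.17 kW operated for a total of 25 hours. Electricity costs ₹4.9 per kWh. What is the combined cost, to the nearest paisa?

desktop computer: 0.3 kW × 25 h = 7.5 kWh
heated towel rail: 0.17 kW × 25 h = 4.25 kWh
Total energy = 11.75 kWh
Cost = 11.75 × ₹4.9 = ₹57.58

₹57.58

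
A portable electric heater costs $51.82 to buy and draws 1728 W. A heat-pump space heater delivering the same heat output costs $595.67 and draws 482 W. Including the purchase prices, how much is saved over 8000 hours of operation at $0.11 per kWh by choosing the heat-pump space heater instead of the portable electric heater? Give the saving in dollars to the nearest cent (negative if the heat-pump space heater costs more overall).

portable electric heater: $51.82 + (1728/1000) kW × 8000 h × $0.11 = $51.82 + $1520.64 = $1572.46
heat-pump space heater: $595.67 + (482/1000) kW × 8000 h × $0.11 = $595.67 + $424.16 = $1019.83
Saving = $1572.46 − $1019.83 = $552.63

$552.63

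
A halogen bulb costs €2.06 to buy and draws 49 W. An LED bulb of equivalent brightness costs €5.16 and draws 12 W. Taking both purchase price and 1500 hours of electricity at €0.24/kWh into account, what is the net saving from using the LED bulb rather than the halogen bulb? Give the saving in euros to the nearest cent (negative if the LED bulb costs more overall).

halogen bulb: €2.06 + (49/1000) kW × 1500 h × €0.24 = €2.06 + €17.64 = €19.7
LED bulb: €5.16 + (12/1000) kW × 1500 h × €0.24 = €5.16 + €4.32 = €9.48
Saving = €19.7 − €9.48 = €10.22

€10.22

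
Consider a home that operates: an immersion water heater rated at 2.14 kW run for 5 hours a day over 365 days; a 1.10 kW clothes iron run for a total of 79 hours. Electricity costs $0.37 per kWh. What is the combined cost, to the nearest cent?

immersion water heater: Runtime = 5 h/day × 365 days = 1825 h
immersion water heater: 2.14 kW × 1825 h = 3905.5 kWh
clothes iron: 1.1 kW × 79 h = 86.9 kWh
Total energy = 3992.4 kWh
Cost = 3992.4 × $0.37 = $1477.19

$1477.19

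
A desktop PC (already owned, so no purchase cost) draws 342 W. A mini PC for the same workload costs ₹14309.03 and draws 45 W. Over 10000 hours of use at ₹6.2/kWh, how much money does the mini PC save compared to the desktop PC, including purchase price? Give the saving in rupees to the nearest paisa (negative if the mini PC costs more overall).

desktop PC: ₹0.00 + (342/1000) kW × 10000 h × ₹6.2 = ₹0.00 + ₹21204 = ₹21204
mini PC: ₹14309.03 + (45/1000) kW × 10000 h × ₹6.2 = ₹14309.03 + ₹2790 = ₹17099.03
Saving = ₹21204 − ₹17099.03 = ₹4104.97

₹4104.97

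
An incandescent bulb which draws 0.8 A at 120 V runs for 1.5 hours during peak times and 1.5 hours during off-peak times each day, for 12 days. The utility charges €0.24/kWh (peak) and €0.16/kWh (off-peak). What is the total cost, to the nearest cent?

Power = 0.8 A × 120 V = 96 W = 0.096 kW
Peak energy = 0.096 kW × 1.5 h × 12 = 1.728 kWh
Off-peak energy = 0.096 kW × 1.5 h × 12 = 1.728 kWh
Cost = 1.728 × €0.24 + 1.728 × €0.16 = €0.41472 + €0.27648 = €0.69

€0.69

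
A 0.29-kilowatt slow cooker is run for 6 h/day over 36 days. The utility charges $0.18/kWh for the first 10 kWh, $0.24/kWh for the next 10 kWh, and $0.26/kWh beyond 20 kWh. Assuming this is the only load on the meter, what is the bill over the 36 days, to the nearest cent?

$15.29

Runtime = 6 h/day × 36 days = 216 h
Energy = 0.29 kW × 216 h = 62.64 kWh
Tier 1 (0–10 kWh): 10 × $0.18 = $1.8
Tier 2 (10–20 kWh): 10 × $0.24 = $2.4
Above 20 kWh: 42.64 × $0.26 = $11.0864
Bill = $15.29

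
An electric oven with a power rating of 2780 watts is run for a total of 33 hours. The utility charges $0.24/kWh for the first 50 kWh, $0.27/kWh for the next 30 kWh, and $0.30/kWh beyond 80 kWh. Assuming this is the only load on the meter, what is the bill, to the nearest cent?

Energy = 2.78 kW × 33 h = 91.74 kWh
Tier 1 (0–50 kWh): 50 × $0.24 = $12
Tier 2 (50–80 kWh): 30 × $0.27 = $8.1
Above 80 kWh: 11.74 × $0.30 = $3.522
Bill = $23.62

$23.62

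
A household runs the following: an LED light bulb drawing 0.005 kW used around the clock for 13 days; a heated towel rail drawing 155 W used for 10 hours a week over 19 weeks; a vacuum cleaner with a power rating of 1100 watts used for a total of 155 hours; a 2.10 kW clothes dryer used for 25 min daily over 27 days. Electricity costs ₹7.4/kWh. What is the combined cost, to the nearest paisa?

₹1666.00

LED light bulb: Runtime = 24 h × 13 = 312 h
LED light bulb: 0.005 kW × 312 h = 1.56 kWh
heated towel rail: Runtime = 10 h/week × 19 weeks = 190 h
heated towel rail: 0.155 kW × 190 h = 29.45 kWh
vacuum cleaner: 1.1 kW × 155 h = 170.5 kWh
clothes dryer: Runtime = 25 min × 27 = 675 min = 11.25 h
clothes dryer: 2.1 kW × 11.25 h = 23.625 kWh
Total energy = 225.135 kWh
Cost = 225.135 × ₹7.4 = ₹1666.00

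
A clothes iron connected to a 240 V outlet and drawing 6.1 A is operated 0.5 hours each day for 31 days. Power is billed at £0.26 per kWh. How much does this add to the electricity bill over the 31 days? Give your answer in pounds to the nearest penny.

£5.90

Power = 6.1 A × 240 V = 1464 W = 1.464 kW
Runtime = 0.5 h/day × 31 days = 15.5 h
Energy = 1.464 kW × 15.5 h = 22.692 kWh
Cost = 22.692 kWh × £0.26/kWh = £5.90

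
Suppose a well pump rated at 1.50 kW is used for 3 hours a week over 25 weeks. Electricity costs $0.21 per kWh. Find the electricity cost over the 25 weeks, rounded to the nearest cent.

Runtime = 3 h/week × 25 weeks = 75 h
Energy = 1.5 kW × 75 h = 112.5 kWh
Cost = 112.5 kWh × $0.21/kWh = $23.63

$23.63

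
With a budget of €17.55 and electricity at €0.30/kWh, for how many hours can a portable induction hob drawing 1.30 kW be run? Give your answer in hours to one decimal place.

45.0 h

Energy available = €17.55 ÷ €0.30/kWh = 58.5 kWh
Hours = 58.5 kWh ÷ 1.3 kW = 45.0 h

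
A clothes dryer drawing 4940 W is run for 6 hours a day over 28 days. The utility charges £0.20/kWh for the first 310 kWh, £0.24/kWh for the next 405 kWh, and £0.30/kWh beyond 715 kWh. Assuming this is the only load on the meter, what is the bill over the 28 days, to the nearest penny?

Runtime = 6 h/day × 28 days = 168 h
Energy = 4.94 kW × 168 h = 829.92 kWh
Tier 1 (0–310 kWh): 310 × £0.20 = £62
Tier 2 (310–715 kWh): 405 × £0.24 = £97.2
Above 715 kWh: 114.92 × £0.30 = £34.476
Bill = £193.68

£193.68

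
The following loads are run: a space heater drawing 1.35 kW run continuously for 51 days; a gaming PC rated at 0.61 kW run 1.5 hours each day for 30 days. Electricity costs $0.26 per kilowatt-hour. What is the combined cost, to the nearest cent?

$436.76

space heater: Runtime = 24 h × 51 = 1224 h
space heater: 1.35 kW × 1224 h = 1652.4 kWh
gaming PC: Runtime = 1.5 h/day × 30 days = 45 h
gaming PC: 0.61 kW × 45 h = 27.45 kWh
Total energy = 1679.85 kWh
Cost = 1679.85 × $0.26 = $436.76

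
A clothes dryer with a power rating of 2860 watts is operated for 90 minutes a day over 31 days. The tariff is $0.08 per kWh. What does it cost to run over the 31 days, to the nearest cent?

$10.64

Runtime = 90 min × 31 = 2790 min = 46.5 h
Energy = 2.86 kW × 46.5 h = 132.99 kWh
Cost = 132.99 kWh × $0.08/kWh = $10.64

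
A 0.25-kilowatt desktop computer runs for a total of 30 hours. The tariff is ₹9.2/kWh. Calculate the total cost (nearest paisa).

₹69.00

Energy = 0.25 kW × 30 h = 7.5 kWh
Cost = 7.5 kWh × ₹9.2/kWh = ₹69.00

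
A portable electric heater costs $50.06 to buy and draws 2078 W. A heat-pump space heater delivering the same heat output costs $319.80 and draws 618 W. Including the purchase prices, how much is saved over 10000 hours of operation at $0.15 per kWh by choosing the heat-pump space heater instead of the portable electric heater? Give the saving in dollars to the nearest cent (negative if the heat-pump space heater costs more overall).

portable electric heater: $50.06 + (2078/1000) kW × 10000 h × $0.15 = $50.06 + $3117 = $3167.06
heat-pump space heater: $319.80 + (618/1000) kW × 10000 h × $0.15 = $319.80 + $927 = $1246.8
Saving = $3167.06 − $1246.8 = $1920.26

$1920.26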